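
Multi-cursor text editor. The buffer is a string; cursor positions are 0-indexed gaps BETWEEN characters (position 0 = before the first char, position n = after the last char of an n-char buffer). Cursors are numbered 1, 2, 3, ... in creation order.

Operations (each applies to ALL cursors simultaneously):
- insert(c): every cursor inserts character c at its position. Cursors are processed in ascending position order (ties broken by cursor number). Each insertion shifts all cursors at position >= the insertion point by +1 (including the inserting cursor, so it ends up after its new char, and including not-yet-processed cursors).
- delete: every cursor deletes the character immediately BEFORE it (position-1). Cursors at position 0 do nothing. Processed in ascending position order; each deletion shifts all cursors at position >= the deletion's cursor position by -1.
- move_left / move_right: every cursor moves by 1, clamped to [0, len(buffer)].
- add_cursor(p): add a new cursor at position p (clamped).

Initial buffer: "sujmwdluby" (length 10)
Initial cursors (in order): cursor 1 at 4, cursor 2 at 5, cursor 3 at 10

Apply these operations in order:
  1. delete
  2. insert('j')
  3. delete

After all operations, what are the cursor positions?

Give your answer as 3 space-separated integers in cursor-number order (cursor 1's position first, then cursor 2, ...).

Answer: 3 3 7

Derivation:
After op 1 (delete): buffer="sujdlub" (len 7), cursors c1@3 c2@3 c3@7, authorship .......
After op 2 (insert('j')): buffer="sujjjdlubj" (len 10), cursors c1@5 c2@5 c3@10, authorship ...12....3
After op 3 (delete): buffer="sujdlub" (len 7), cursors c1@3 c2@3 c3@7, authorship .......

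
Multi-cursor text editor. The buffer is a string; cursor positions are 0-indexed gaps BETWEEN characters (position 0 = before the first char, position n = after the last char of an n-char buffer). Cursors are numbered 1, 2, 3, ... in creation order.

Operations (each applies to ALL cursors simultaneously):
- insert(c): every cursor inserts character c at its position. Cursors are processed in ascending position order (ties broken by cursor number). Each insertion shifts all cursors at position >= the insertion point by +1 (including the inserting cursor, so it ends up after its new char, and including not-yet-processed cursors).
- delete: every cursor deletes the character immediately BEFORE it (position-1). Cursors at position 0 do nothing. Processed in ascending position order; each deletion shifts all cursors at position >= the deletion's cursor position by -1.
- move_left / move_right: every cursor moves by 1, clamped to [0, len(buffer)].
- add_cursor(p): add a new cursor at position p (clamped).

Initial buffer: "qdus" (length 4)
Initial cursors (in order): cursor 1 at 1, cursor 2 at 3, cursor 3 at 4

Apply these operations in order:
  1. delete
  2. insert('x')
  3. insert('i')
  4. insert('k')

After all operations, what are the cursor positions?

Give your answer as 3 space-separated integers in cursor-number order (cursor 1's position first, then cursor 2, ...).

Answer: 3 10 10

Derivation:
After op 1 (delete): buffer="d" (len 1), cursors c1@0 c2@1 c3@1, authorship .
After op 2 (insert('x')): buffer="xdxx" (len 4), cursors c1@1 c2@4 c3@4, authorship 1.23
After op 3 (insert('i')): buffer="xidxxii" (len 7), cursors c1@2 c2@7 c3@7, authorship 11.2323
After op 4 (insert('k')): buffer="xikdxxiikk" (len 10), cursors c1@3 c2@10 c3@10, authorship 111.232323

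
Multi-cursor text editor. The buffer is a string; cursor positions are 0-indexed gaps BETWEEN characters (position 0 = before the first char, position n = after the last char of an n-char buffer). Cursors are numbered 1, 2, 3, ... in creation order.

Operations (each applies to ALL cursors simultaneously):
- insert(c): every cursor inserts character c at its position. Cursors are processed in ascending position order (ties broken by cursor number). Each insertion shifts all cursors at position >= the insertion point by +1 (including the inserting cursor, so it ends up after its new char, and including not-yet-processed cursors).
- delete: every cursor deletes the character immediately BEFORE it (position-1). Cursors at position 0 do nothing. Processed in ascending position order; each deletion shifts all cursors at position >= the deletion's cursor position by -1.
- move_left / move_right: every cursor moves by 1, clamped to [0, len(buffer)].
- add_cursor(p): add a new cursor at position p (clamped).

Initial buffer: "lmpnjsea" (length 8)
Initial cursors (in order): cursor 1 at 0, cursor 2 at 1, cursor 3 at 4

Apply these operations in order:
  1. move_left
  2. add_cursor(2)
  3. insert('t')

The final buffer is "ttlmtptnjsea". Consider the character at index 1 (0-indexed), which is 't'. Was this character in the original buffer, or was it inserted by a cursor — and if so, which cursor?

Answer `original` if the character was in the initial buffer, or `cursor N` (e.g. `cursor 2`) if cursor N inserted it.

Answer: cursor 2

Derivation:
After op 1 (move_left): buffer="lmpnjsea" (len 8), cursors c1@0 c2@0 c3@3, authorship ........
After op 2 (add_cursor(2)): buffer="lmpnjsea" (len 8), cursors c1@0 c2@0 c4@2 c3@3, authorship ........
After op 3 (insert('t')): buffer="ttlmtptnjsea" (len 12), cursors c1@2 c2@2 c4@5 c3@7, authorship 12..4.3.....
Authorship (.=original, N=cursor N): 1 2 . . 4 . 3 . . . . .
Index 1: author = 2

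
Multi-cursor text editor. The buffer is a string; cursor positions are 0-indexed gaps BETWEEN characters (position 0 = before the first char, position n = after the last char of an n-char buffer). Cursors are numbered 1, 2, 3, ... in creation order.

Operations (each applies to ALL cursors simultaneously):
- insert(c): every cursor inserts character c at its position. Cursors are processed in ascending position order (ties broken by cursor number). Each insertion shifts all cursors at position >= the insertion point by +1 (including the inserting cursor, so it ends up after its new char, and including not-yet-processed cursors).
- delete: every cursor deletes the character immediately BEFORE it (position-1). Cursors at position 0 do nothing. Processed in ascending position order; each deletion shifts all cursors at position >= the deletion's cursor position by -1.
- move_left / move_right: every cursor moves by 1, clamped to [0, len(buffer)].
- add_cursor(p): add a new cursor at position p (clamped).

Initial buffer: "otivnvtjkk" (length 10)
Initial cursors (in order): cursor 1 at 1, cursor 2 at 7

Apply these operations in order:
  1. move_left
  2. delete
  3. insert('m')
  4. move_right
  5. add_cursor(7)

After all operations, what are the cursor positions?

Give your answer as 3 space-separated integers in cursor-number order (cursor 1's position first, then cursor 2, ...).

Answer: 2 8 7

Derivation:
After op 1 (move_left): buffer="otivnvtjkk" (len 10), cursors c1@0 c2@6, authorship ..........
After op 2 (delete): buffer="otivntjkk" (len 9), cursors c1@0 c2@5, authorship .........
After op 3 (insert('m')): buffer="motivnmtjkk" (len 11), cursors c1@1 c2@7, authorship 1.....2....
After op 4 (move_right): buffer="motivnmtjkk" (len 11), cursors c1@2 c2@8, authorship 1.....2....
After op 5 (add_cursor(7)): buffer="motivnmtjkk" (len 11), cursors c1@2 c3@7 c2@8, authorship 1.....2....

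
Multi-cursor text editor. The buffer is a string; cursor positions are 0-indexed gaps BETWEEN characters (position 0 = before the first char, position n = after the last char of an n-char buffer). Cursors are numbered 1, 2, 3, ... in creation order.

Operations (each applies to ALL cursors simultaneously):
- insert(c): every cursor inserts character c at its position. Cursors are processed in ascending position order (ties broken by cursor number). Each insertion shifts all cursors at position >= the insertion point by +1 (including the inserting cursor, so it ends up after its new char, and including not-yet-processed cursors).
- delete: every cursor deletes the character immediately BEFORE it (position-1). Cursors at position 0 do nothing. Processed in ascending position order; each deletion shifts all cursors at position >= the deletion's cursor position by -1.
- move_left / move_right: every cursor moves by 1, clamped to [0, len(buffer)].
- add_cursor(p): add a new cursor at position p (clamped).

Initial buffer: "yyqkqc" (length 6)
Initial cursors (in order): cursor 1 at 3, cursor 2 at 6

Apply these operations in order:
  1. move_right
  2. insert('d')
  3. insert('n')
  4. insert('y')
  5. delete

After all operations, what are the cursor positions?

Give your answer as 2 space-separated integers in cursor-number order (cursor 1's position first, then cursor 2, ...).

After op 1 (move_right): buffer="yyqkqc" (len 6), cursors c1@4 c2@6, authorship ......
After op 2 (insert('d')): buffer="yyqkdqcd" (len 8), cursors c1@5 c2@8, authorship ....1..2
After op 3 (insert('n')): buffer="yyqkdnqcdn" (len 10), cursors c1@6 c2@10, authorship ....11..22
After op 4 (insert('y')): buffer="yyqkdnyqcdny" (len 12), cursors c1@7 c2@12, authorship ....111..222
After op 5 (delete): buffer="yyqkdnqcdn" (len 10), cursors c1@6 c2@10, authorship ....11..22

Answer: 6 10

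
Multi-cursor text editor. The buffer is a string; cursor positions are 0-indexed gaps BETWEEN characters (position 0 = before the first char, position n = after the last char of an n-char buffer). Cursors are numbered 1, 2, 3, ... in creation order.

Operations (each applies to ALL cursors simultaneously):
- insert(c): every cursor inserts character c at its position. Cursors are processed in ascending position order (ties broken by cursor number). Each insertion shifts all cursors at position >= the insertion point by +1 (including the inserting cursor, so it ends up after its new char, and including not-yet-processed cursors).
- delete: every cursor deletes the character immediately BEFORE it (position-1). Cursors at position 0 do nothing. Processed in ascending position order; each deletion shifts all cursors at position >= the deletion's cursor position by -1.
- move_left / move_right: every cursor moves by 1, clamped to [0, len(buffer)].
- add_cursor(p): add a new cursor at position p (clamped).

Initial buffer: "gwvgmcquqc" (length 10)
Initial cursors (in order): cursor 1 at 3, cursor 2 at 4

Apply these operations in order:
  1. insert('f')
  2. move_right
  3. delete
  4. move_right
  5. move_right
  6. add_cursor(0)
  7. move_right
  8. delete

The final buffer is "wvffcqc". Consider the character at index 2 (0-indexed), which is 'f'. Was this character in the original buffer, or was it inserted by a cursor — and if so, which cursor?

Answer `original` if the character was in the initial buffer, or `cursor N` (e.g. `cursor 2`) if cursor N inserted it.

After op 1 (insert('f')): buffer="gwvfgfmcquqc" (len 12), cursors c1@4 c2@6, authorship ...1.2......
After op 2 (move_right): buffer="gwvfgfmcquqc" (len 12), cursors c1@5 c2@7, authorship ...1.2......
After op 3 (delete): buffer="gwvffcquqc" (len 10), cursors c1@4 c2@5, authorship ...12.....
After op 4 (move_right): buffer="gwvffcquqc" (len 10), cursors c1@5 c2@6, authorship ...12.....
After op 5 (move_right): buffer="gwvffcquqc" (len 10), cursors c1@6 c2@7, authorship ...12.....
After op 6 (add_cursor(0)): buffer="gwvffcquqc" (len 10), cursors c3@0 c1@6 c2@7, authorship ...12.....
After op 7 (move_right): buffer="gwvffcquqc" (len 10), cursors c3@1 c1@7 c2@8, authorship ...12.....
After op 8 (delete): buffer="wvffcqc" (len 7), cursors c3@0 c1@5 c2@5, authorship ..12...
Authorship (.=original, N=cursor N): . . 1 2 . . .
Index 2: author = 1

Answer: cursor 1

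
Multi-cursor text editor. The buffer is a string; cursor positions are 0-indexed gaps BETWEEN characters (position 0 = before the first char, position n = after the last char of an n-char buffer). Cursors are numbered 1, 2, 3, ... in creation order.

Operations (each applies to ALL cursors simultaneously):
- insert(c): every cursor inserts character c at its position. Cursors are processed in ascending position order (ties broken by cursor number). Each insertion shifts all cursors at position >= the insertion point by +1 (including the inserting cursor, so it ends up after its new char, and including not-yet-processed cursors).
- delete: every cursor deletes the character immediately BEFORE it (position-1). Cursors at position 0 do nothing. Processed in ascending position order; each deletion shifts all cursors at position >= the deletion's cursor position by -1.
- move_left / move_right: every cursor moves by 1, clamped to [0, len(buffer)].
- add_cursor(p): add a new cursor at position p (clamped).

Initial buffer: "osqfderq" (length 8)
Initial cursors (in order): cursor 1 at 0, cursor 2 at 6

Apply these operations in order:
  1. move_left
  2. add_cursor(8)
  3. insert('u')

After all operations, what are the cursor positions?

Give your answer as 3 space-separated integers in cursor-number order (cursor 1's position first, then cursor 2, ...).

After op 1 (move_left): buffer="osqfderq" (len 8), cursors c1@0 c2@5, authorship ........
After op 2 (add_cursor(8)): buffer="osqfderq" (len 8), cursors c1@0 c2@5 c3@8, authorship ........
After op 3 (insert('u')): buffer="uosqfduerqu" (len 11), cursors c1@1 c2@7 c3@11, authorship 1.....2...3

Answer: 1 7 11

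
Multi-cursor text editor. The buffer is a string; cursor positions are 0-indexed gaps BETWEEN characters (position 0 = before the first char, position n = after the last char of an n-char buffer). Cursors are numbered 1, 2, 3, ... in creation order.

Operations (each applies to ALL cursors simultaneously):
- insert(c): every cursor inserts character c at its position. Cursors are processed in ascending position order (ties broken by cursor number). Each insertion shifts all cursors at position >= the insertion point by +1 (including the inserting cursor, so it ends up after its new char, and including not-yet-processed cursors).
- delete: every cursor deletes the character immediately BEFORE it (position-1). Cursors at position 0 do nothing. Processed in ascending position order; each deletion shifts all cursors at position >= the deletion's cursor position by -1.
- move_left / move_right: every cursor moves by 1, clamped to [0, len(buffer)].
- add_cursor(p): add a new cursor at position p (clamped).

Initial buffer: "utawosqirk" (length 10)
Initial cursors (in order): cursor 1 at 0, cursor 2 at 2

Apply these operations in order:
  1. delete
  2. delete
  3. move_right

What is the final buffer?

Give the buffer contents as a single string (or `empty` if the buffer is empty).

After op 1 (delete): buffer="uawosqirk" (len 9), cursors c1@0 c2@1, authorship .........
After op 2 (delete): buffer="awosqirk" (len 8), cursors c1@0 c2@0, authorship ........
After op 3 (move_right): buffer="awosqirk" (len 8), cursors c1@1 c2@1, authorship ........

Answer: awosqirk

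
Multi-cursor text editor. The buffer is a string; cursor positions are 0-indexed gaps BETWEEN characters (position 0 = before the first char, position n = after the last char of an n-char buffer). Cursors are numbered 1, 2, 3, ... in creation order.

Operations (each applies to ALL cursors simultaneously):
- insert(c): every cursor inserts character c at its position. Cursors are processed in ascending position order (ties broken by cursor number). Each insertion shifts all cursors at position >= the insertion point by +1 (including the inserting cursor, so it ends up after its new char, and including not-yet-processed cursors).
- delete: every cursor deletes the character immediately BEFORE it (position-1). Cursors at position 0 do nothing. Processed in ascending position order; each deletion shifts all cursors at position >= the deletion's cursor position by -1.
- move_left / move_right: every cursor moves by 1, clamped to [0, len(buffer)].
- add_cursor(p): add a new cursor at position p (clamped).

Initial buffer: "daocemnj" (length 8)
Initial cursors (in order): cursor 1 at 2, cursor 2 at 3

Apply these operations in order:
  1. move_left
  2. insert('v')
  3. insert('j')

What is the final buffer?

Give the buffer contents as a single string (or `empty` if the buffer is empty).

After op 1 (move_left): buffer="daocemnj" (len 8), cursors c1@1 c2@2, authorship ........
After op 2 (insert('v')): buffer="dvavocemnj" (len 10), cursors c1@2 c2@4, authorship .1.2......
After op 3 (insert('j')): buffer="dvjavjocemnj" (len 12), cursors c1@3 c2@6, authorship .11.22......

Answer: dvjavjocemnj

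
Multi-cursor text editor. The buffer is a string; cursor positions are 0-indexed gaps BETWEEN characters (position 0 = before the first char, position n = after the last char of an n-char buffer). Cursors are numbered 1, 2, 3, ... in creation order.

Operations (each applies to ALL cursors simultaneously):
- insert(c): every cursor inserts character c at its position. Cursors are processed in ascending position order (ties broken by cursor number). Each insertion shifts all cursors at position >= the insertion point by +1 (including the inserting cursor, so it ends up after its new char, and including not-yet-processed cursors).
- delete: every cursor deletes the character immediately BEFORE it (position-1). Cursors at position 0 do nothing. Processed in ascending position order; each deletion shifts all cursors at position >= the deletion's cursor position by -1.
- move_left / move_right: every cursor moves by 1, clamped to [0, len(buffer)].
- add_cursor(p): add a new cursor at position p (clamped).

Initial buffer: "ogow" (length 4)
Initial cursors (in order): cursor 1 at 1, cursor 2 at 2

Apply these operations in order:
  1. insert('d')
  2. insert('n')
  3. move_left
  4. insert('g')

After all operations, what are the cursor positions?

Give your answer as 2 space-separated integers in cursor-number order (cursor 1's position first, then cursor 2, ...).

After op 1 (insert('d')): buffer="odgdow" (len 6), cursors c1@2 c2@4, authorship .1.2..
After op 2 (insert('n')): buffer="odngdnow" (len 8), cursors c1@3 c2@6, authorship .11.22..
After op 3 (move_left): buffer="odngdnow" (len 8), cursors c1@2 c2@5, authorship .11.22..
After op 4 (insert('g')): buffer="odgngdgnow" (len 10), cursors c1@3 c2@7, authorship .111.222..

Answer: 3 7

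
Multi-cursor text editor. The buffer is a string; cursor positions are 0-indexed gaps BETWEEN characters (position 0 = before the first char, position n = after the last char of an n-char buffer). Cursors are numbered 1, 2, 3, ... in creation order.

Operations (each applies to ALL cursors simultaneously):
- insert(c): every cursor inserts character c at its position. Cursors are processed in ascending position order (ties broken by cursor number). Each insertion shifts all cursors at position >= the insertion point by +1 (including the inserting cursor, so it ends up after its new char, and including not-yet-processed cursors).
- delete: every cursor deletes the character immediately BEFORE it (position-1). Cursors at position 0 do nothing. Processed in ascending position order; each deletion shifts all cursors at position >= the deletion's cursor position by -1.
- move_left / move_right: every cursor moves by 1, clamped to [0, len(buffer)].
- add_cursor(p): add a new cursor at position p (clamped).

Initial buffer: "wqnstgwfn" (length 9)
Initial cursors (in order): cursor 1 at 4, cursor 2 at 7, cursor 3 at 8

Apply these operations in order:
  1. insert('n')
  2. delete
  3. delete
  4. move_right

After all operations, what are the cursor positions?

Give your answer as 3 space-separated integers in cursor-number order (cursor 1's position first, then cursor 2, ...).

Answer: 4 6 6

Derivation:
After op 1 (insert('n')): buffer="wqnsntgwnfnn" (len 12), cursors c1@5 c2@9 c3@11, authorship ....1...2.3.
After op 2 (delete): buffer="wqnstgwfn" (len 9), cursors c1@4 c2@7 c3@8, authorship .........
After op 3 (delete): buffer="wqntgn" (len 6), cursors c1@3 c2@5 c3@5, authorship ......
After op 4 (move_right): buffer="wqntgn" (len 6), cursors c1@4 c2@6 c3@6, authorship ......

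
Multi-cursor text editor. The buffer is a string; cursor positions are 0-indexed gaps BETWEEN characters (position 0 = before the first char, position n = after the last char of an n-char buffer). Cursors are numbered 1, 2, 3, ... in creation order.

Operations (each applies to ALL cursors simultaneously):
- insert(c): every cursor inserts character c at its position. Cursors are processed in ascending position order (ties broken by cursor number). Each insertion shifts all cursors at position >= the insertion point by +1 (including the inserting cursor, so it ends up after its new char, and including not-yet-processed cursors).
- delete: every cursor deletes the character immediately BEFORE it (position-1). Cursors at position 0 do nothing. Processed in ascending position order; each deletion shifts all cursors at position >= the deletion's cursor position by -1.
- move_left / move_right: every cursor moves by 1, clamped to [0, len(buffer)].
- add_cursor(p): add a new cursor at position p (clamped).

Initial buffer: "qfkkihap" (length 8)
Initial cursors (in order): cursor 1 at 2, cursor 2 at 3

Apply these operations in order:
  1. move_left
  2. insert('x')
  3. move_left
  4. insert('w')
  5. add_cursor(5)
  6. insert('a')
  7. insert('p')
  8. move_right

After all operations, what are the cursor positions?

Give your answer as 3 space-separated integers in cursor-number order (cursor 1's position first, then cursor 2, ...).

Answer: 5 12 12

Derivation:
After op 1 (move_left): buffer="qfkkihap" (len 8), cursors c1@1 c2@2, authorship ........
After op 2 (insert('x')): buffer="qxfxkkihap" (len 10), cursors c1@2 c2@4, authorship .1.2......
After op 3 (move_left): buffer="qxfxkkihap" (len 10), cursors c1@1 c2@3, authorship .1.2......
After op 4 (insert('w')): buffer="qwxfwxkkihap" (len 12), cursors c1@2 c2@5, authorship .11.22......
After op 5 (add_cursor(5)): buffer="qwxfwxkkihap" (len 12), cursors c1@2 c2@5 c3@5, authorship .11.22......
After op 6 (insert('a')): buffer="qwaxfwaaxkkihap" (len 15), cursors c1@3 c2@8 c3@8, authorship .111.2232......
After op 7 (insert('p')): buffer="qwapxfwaappxkkihap" (len 18), cursors c1@4 c2@11 c3@11, authorship .1111.223232......
After op 8 (move_right): buffer="qwapxfwaappxkkihap" (len 18), cursors c1@5 c2@12 c3@12, authorship .1111.223232......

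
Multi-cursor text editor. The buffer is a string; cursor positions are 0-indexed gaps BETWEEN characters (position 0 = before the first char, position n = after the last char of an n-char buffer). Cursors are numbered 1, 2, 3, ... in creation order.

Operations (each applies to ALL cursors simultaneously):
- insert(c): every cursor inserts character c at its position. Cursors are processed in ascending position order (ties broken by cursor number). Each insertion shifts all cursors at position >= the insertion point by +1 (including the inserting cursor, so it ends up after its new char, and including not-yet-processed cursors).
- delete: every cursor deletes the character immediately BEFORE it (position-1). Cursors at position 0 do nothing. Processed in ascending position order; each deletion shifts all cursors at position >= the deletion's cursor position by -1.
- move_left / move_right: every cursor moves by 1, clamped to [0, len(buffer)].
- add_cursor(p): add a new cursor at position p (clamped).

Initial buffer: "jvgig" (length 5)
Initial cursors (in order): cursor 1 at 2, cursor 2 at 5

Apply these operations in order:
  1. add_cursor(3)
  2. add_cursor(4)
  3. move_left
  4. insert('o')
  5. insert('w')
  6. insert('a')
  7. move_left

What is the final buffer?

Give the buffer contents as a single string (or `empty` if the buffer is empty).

Answer: jowavowagowaiowag

Derivation:
After op 1 (add_cursor(3)): buffer="jvgig" (len 5), cursors c1@2 c3@3 c2@5, authorship .....
After op 2 (add_cursor(4)): buffer="jvgig" (len 5), cursors c1@2 c3@3 c4@4 c2@5, authorship .....
After op 3 (move_left): buffer="jvgig" (len 5), cursors c1@1 c3@2 c4@3 c2@4, authorship .....
After op 4 (insert('o')): buffer="jovogoiog" (len 9), cursors c1@2 c3@4 c4@6 c2@8, authorship .1.3.4.2.
After op 5 (insert('w')): buffer="jowvowgowiowg" (len 13), cursors c1@3 c3@6 c4@9 c2@12, authorship .11.33.44.22.
After op 6 (insert('a')): buffer="jowavowagowaiowag" (len 17), cursors c1@4 c3@8 c4@12 c2@16, authorship .111.333.444.222.
After op 7 (move_left): buffer="jowavowagowaiowag" (len 17), cursors c1@3 c3@7 c4@11 c2@15, authorship .111.333.444.222.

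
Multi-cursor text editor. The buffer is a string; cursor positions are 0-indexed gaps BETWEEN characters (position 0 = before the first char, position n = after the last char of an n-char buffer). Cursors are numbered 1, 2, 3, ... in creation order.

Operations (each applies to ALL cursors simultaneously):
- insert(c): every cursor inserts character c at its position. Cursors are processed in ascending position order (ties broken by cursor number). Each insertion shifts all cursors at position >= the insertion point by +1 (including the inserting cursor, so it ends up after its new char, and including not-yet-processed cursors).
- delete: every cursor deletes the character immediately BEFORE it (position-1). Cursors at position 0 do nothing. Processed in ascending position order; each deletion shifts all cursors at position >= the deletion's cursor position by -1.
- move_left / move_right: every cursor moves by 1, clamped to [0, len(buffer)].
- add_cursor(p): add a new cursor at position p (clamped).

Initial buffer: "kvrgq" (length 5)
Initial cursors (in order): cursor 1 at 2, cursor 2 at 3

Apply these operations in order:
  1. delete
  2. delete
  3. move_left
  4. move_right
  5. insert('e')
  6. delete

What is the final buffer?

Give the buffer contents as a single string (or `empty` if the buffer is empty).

Answer: gq

Derivation:
After op 1 (delete): buffer="kgq" (len 3), cursors c1@1 c2@1, authorship ...
After op 2 (delete): buffer="gq" (len 2), cursors c1@0 c2@0, authorship ..
After op 3 (move_left): buffer="gq" (len 2), cursors c1@0 c2@0, authorship ..
After op 4 (move_right): buffer="gq" (len 2), cursors c1@1 c2@1, authorship ..
After op 5 (insert('e')): buffer="geeq" (len 4), cursors c1@3 c2@3, authorship .12.
After op 6 (delete): buffer="gq" (len 2), cursors c1@1 c2@1, authorship ..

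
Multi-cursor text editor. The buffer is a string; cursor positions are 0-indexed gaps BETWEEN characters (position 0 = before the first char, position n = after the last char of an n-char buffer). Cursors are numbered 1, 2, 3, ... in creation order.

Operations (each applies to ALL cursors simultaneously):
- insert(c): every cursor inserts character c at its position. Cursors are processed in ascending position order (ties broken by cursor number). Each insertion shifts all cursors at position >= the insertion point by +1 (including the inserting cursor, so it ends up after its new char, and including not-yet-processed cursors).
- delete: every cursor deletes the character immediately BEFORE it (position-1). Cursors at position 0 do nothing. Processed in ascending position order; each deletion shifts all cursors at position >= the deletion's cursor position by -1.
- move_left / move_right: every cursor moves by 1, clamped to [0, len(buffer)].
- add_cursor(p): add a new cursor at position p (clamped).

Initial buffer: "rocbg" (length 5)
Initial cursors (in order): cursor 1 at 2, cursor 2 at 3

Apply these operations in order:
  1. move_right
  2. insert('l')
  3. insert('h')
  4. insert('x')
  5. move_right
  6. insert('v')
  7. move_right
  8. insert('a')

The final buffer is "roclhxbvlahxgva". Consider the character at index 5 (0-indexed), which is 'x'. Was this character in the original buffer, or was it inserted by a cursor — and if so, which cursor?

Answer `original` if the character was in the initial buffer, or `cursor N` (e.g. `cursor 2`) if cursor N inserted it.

Answer: cursor 1

Derivation:
After op 1 (move_right): buffer="rocbg" (len 5), cursors c1@3 c2@4, authorship .....
After op 2 (insert('l')): buffer="roclblg" (len 7), cursors c1@4 c2@6, authorship ...1.2.
After op 3 (insert('h')): buffer="roclhblhg" (len 9), cursors c1@5 c2@8, authorship ...11.22.
After op 4 (insert('x')): buffer="roclhxblhxg" (len 11), cursors c1@6 c2@10, authorship ...111.222.
After op 5 (move_right): buffer="roclhxblhxg" (len 11), cursors c1@7 c2@11, authorship ...111.222.
After op 6 (insert('v')): buffer="roclhxbvlhxgv" (len 13), cursors c1@8 c2@13, authorship ...111.1222.2
After op 7 (move_right): buffer="roclhxbvlhxgv" (len 13), cursors c1@9 c2@13, authorship ...111.1222.2
After op 8 (insert('a')): buffer="roclhxbvlahxgva" (len 15), cursors c1@10 c2@15, authorship ...111.12122.22
Authorship (.=original, N=cursor N): . . . 1 1 1 . 1 2 1 2 2 . 2 2
Index 5: author = 1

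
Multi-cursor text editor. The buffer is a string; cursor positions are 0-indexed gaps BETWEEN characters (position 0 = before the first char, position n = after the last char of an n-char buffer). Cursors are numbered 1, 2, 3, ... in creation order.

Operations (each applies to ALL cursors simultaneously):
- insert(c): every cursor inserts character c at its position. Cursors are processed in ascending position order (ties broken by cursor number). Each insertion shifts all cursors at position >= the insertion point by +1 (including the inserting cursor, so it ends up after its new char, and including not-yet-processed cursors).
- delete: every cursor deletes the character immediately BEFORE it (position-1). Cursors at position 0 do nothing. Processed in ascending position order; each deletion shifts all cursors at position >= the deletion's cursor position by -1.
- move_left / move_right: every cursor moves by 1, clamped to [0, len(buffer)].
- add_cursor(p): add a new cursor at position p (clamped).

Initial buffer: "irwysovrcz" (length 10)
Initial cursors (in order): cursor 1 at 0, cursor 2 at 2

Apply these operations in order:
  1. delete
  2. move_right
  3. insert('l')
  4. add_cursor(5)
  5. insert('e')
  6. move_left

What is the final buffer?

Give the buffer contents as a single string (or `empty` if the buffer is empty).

Answer: ilewleyesovrcz

Derivation:
After op 1 (delete): buffer="iwysovrcz" (len 9), cursors c1@0 c2@1, authorship .........
After op 2 (move_right): buffer="iwysovrcz" (len 9), cursors c1@1 c2@2, authorship .........
After op 3 (insert('l')): buffer="ilwlysovrcz" (len 11), cursors c1@2 c2@4, authorship .1.2.......
After op 4 (add_cursor(5)): buffer="ilwlysovrcz" (len 11), cursors c1@2 c2@4 c3@5, authorship .1.2.......
After op 5 (insert('e')): buffer="ilewleyesovrcz" (len 14), cursors c1@3 c2@6 c3@8, authorship .11.22.3......
After op 6 (move_left): buffer="ilewleyesovrcz" (len 14), cursors c1@2 c2@5 c3@7, authorship .11.22.3......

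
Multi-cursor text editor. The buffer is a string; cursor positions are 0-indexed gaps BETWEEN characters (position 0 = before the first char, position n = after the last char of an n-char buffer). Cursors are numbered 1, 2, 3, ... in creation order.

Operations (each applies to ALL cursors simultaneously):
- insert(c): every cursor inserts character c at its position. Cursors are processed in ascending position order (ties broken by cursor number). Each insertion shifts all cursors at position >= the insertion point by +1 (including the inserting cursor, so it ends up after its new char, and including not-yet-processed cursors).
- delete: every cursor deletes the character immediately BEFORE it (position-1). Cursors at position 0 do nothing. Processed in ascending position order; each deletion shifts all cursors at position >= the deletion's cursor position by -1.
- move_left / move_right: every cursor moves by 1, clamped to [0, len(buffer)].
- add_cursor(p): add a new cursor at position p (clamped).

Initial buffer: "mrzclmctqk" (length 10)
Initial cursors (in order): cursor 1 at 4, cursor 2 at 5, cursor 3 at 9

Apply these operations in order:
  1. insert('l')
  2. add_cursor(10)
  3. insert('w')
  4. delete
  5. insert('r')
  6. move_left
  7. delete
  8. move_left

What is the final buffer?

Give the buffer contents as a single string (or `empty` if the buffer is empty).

After op 1 (insert('l')): buffer="mrzclllmctqlk" (len 13), cursors c1@5 c2@7 c3@12, authorship ....1.2....3.
After op 2 (add_cursor(10)): buffer="mrzclllmctqlk" (len 13), cursors c1@5 c2@7 c4@10 c3@12, authorship ....1.2....3.
After op 3 (insert('w')): buffer="mrzclwllwmctwqlwk" (len 17), cursors c1@6 c2@9 c4@13 c3@16, authorship ....11.22...4.33.
After op 4 (delete): buffer="mrzclllmctqlk" (len 13), cursors c1@5 c2@7 c4@10 c3@12, authorship ....1.2....3.
After op 5 (insert('r')): buffer="mrzclrllrmctrqlrk" (len 17), cursors c1@6 c2@9 c4@13 c3@16, authorship ....11.22...4.33.
After op 6 (move_left): buffer="mrzclrllrmctrqlrk" (len 17), cursors c1@5 c2@8 c4@12 c3@15, authorship ....11.22...4.33.
After op 7 (delete): buffer="mrzcrlrmcrqrk" (len 13), cursors c1@4 c2@6 c4@9 c3@11, authorship ....1.2..4.3.
After op 8 (move_left): buffer="mrzcrlrmcrqrk" (len 13), cursors c1@3 c2@5 c4@8 c3@10, authorship ....1.2..4.3.

Answer: mrzcrlrmcrqrk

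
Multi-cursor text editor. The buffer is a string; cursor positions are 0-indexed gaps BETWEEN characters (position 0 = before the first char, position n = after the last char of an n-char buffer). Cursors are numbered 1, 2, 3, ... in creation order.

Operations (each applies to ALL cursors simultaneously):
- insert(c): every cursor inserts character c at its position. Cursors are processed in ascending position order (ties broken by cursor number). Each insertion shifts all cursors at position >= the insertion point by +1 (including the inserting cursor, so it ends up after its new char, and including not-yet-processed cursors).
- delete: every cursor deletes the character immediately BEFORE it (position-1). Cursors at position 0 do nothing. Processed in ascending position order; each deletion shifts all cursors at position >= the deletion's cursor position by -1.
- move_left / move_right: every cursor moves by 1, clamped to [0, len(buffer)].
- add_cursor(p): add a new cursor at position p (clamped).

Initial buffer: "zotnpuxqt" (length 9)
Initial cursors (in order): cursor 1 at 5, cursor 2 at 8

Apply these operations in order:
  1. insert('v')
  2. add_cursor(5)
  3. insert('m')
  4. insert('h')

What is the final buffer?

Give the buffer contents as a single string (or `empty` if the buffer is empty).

After op 1 (insert('v')): buffer="zotnpvuxqvt" (len 11), cursors c1@6 c2@10, authorship .....1...2.
After op 2 (add_cursor(5)): buffer="zotnpvuxqvt" (len 11), cursors c3@5 c1@6 c2@10, authorship .....1...2.
After op 3 (insert('m')): buffer="zotnpmvmuxqvmt" (len 14), cursors c3@6 c1@8 c2@13, authorship .....311...22.
After op 4 (insert('h')): buffer="zotnpmhvmhuxqvmht" (len 17), cursors c3@7 c1@10 c2@16, authorship .....33111...222.

Answer: zotnpmhvmhuxqvmht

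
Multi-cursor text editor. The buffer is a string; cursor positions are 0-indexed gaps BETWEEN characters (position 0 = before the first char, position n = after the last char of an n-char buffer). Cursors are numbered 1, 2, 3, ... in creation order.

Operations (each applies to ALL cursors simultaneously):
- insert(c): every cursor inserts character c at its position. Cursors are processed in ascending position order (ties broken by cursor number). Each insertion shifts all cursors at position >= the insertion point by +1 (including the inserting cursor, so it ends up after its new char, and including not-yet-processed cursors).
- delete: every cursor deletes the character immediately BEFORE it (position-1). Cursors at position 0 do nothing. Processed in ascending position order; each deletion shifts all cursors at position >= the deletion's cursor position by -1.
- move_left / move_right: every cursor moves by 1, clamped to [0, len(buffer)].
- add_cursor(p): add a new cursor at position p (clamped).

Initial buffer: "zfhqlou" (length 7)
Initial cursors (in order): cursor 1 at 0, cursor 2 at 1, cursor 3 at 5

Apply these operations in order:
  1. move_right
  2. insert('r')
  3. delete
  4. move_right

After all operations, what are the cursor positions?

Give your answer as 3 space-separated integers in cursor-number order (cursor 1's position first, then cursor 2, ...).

Answer: 2 3 7

Derivation:
After op 1 (move_right): buffer="zfhqlou" (len 7), cursors c1@1 c2@2 c3@6, authorship .......
After op 2 (insert('r')): buffer="zrfrhqloru" (len 10), cursors c1@2 c2@4 c3@9, authorship .1.2....3.
After op 3 (delete): buffer="zfhqlou" (len 7), cursors c1@1 c2@2 c3@6, authorship .......
After op 4 (move_right): buffer="zfhqlou" (len 7), cursors c1@2 c2@3 c3@7, authorship .......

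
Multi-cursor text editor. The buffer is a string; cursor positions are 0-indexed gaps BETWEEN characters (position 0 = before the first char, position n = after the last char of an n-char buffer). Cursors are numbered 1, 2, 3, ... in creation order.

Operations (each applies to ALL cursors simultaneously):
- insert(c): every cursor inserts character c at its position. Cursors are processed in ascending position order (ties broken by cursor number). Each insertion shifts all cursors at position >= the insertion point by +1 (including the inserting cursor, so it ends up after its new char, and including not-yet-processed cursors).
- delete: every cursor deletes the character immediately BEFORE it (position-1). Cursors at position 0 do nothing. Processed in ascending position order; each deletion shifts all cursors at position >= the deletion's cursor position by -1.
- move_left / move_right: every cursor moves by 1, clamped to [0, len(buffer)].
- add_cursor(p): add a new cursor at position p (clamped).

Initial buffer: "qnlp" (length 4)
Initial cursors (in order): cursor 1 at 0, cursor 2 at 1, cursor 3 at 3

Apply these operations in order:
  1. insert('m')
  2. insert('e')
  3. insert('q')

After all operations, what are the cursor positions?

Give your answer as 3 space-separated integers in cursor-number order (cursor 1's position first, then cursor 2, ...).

After op 1 (insert('m')): buffer="mqmnlmp" (len 7), cursors c1@1 c2@3 c3@6, authorship 1.2..3.
After op 2 (insert('e')): buffer="meqmenlmep" (len 10), cursors c1@2 c2@5 c3@9, authorship 11.22..33.
After op 3 (insert('q')): buffer="meqqmeqnlmeqp" (len 13), cursors c1@3 c2@7 c3@12, authorship 111.222..333.

Answer: 3 7 12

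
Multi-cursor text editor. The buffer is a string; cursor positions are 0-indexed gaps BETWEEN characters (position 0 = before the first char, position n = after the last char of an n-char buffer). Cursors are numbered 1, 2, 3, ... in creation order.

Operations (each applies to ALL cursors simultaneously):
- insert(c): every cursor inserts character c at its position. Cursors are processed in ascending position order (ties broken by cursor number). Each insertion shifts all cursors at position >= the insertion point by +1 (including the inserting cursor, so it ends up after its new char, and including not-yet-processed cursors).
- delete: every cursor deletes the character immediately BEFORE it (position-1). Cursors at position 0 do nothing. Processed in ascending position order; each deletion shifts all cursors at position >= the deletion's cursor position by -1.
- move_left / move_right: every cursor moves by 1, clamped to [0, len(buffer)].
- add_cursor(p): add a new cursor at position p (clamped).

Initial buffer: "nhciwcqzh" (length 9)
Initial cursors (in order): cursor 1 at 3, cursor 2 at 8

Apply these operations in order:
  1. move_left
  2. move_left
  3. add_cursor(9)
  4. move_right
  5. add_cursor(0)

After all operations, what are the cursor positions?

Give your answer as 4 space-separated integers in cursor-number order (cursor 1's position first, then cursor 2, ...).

After op 1 (move_left): buffer="nhciwcqzh" (len 9), cursors c1@2 c2@7, authorship .........
After op 2 (move_left): buffer="nhciwcqzh" (len 9), cursors c1@1 c2@6, authorship .........
After op 3 (add_cursor(9)): buffer="nhciwcqzh" (len 9), cursors c1@1 c2@6 c3@9, authorship .........
After op 4 (move_right): buffer="nhciwcqzh" (len 9), cursors c1@2 c2@7 c3@9, authorship .........
After op 5 (add_cursor(0)): buffer="nhciwcqzh" (len 9), cursors c4@0 c1@2 c2@7 c3@9, authorship .........

Answer: 2 7 9 0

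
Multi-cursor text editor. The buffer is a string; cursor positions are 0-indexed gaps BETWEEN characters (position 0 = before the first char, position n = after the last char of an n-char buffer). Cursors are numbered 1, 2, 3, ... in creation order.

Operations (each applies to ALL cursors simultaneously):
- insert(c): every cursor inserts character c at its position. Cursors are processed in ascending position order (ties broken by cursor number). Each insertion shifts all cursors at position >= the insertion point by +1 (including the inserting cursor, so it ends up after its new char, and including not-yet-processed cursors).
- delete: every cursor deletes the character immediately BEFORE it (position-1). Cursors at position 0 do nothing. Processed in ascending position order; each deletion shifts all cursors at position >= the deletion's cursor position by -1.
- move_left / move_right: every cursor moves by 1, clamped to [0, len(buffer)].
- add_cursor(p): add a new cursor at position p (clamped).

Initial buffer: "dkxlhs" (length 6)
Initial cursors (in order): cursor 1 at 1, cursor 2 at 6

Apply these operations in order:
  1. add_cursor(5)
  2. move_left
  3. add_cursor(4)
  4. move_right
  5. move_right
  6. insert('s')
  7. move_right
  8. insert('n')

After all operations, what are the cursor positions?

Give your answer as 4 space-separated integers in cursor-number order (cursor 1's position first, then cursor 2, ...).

Answer: 5 14 14 14

Derivation:
After op 1 (add_cursor(5)): buffer="dkxlhs" (len 6), cursors c1@1 c3@5 c2@6, authorship ......
After op 2 (move_left): buffer="dkxlhs" (len 6), cursors c1@0 c3@4 c2@5, authorship ......
After op 3 (add_cursor(4)): buffer="dkxlhs" (len 6), cursors c1@0 c3@4 c4@4 c2@5, authorship ......
After op 4 (move_right): buffer="dkxlhs" (len 6), cursors c1@1 c3@5 c4@5 c2@6, authorship ......
After op 5 (move_right): buffer="dkxlhs" (len 6), cursors c1@2 c2@6 c3@6 c4@6, authorship ......
After op 6 (insert('s')): buffer="dksxlhssss" (len 10), cursors c1@3 c2@10 c3@10 c4@10, authorship ..1....234
After op 7 (move_right): buffer="dksxlhssss" (len 10), cursors c1@4 c2@10 c3@10 c4@10, authorship ..1....234
After op 8 (insert('n')): buffer="dksxnlhssssnnn" (len 14), cursors c1@5 c2@14 c3@14 c4@14, authorship ..1.1...234234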